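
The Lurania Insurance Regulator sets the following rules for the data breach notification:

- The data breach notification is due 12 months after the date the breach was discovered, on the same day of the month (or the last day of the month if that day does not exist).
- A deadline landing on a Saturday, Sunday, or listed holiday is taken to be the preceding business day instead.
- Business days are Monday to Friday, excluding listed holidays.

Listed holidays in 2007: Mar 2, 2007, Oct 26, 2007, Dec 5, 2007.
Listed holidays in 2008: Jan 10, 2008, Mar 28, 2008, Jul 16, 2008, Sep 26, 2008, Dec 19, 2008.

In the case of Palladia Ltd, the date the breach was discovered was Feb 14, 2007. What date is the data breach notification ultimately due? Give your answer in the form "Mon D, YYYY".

Moving 12 months forward from Feb 14, 2007 on the corresponding day gives Feb 14, 2008.
Feb 14, 2008 is a Thursday and not a listed holiday, so it stands.
Deadline: Feb 14, 2008.

Feb 14, 2008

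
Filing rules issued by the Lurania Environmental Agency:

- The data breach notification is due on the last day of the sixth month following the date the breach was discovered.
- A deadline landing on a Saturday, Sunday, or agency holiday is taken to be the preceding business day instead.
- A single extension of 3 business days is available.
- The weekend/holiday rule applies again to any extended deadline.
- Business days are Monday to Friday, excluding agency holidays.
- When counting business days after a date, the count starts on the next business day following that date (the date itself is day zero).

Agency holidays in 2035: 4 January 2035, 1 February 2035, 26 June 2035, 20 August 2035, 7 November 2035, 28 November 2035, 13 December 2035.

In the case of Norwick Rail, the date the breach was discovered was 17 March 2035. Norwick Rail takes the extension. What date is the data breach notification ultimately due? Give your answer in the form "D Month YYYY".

6 months after 17 March 2035 falls in September 2035; the last day of that month is 30 September 2035.
30 September 2035 is a Sunday, so it moves to the preceding business day, 28 September 2035 (Friday).
The 3-business-day extension runs from 28 September 2035 to 3 October 2035.
3 October 2035 falls on a Wednesday, which is a business day, so no adjustment is needed.
Final deadline: 3 October 2035.

3 October 2035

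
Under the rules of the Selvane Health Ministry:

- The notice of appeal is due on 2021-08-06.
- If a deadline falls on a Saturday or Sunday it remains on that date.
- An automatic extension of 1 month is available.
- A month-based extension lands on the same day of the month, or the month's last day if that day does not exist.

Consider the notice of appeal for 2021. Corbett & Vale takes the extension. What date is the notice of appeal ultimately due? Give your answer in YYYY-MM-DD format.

2021-09-06

The statutory due date is 2021-08-06.
2021-08-06 falls on a Friday. The rules make no weekend/holiday allowance, so it remains 2021-08-06.
Add 1 month to 2021-08-06: 2021-09-06.
2021-09-06 falls on a Monday. The rules make no weekend/holiday allowance, so it remains 2021-09-06.
Deadline: 2021-09-06.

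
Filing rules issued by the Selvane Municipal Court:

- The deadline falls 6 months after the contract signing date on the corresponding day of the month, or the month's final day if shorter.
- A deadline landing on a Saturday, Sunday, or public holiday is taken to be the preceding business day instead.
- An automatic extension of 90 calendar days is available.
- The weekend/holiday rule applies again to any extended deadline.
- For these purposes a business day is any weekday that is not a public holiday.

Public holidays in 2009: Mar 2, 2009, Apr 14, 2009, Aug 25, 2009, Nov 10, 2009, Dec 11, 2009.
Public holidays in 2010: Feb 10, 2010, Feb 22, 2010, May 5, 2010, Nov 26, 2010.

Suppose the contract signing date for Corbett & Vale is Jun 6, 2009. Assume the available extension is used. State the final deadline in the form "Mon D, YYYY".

Mar 4, 2010

Moving 6 months forward from Jun 6, 2009 on the corresponding day gives Dec 6, 2009.
Dec 6, 2009 is a Sunday, so it moves to the preceding business day, Dec 4, 2009 (Friday).
With the 90-day extension, Dec 4, 2009 becomes Mar 4, 2010.
Mar 4, 2010 is a Thursday and not a listed holiday, so it stands.
Deadline: Mar 4, 2010.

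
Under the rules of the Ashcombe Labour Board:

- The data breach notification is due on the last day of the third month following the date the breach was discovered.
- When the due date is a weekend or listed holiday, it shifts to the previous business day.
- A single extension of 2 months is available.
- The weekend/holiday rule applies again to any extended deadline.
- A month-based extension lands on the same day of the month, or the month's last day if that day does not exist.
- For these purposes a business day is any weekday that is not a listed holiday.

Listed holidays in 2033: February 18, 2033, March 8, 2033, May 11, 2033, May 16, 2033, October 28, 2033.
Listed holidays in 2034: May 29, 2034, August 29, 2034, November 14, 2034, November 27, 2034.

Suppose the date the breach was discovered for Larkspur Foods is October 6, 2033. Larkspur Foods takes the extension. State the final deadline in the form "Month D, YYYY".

The third month after October 6, 2033 is January 2034, whose last day is January 31, 2034.
January 31, 2034 falls on a Tuesday, which is a business day, so no adjustment is needed.
The 2 months extension carries January 31, 2034 to March 31, 2034.
March 31, 2034 falls on a Friday, which is a business day, so no adjustment is needed.
So the filing is due March 31, 2034.

March 31, 2034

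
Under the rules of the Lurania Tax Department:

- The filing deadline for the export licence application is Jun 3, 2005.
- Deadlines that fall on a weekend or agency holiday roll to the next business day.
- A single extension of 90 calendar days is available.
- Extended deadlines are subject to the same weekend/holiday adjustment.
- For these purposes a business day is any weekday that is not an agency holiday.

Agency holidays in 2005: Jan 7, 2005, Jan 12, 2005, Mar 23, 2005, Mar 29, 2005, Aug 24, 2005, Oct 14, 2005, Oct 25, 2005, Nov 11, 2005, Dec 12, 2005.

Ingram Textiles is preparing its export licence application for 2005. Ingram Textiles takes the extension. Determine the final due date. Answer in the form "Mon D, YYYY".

Start from the fixed due date, Jun 3, 2005.
Since Jun 3, 2005 is a Friday and not a holiday, the date is unchanged.
Applying the 90-calendar-day extension: Jun 3, 2005 + 90 days = Sep 1, 2005.
Since Sep 1, 2005 is a Thursday and not a holiday, the date is unchanged.
So the filing is due Sep 1, 2005.

Sep 1, 2005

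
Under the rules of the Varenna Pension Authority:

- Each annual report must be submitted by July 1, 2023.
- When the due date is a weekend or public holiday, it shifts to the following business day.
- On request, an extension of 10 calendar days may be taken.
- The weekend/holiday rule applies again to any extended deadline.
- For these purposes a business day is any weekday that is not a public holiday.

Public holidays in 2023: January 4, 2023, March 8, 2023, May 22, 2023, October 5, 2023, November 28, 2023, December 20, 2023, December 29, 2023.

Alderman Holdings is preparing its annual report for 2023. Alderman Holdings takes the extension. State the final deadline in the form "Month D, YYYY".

July 13, 2023

The statutory due date is July 1, 2023.
Because July 1, 2023 is a Saturday, the deadline becomes July 3, 2023 (Monday).
Applying the 10-calendar-day extension: July 3, 2023 + 10 days = July 13, 2023.
July 13, 2023 is a Thursday and not a listed holiday, so it stands.
Deadline: July 13, 2023.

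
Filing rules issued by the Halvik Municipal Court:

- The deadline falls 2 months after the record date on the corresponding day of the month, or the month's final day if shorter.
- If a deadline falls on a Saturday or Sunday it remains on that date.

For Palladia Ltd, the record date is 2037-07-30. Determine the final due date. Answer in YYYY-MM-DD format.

2037-09-30

2 months from 2037-07-30 is 2037-09-30.
No adjustment is made for weekends or holidays, so 2037-09-30 stands.
So the filing is due 2037-09-30.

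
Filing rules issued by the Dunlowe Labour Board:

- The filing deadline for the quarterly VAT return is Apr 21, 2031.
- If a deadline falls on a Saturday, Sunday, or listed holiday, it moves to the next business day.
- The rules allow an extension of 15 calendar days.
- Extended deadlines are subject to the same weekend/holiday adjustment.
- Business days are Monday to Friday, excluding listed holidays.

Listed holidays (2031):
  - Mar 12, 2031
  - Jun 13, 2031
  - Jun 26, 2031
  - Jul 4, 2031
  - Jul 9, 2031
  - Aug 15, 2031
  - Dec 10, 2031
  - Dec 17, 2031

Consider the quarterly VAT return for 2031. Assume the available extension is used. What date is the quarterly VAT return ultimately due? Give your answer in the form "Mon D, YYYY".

May 6, 2031

The stated deadline is Apr 21, 2031.
Since Apr 21, 2031 is a Monday and not a holiday, the date is unchanged.
The 15-calendar-day extension moves the deadline from Apr 21, 2031 to May 6, 2031.
May 6, 2031 (Tuesday) is already a business day.
So the filing is due May 6, 2031.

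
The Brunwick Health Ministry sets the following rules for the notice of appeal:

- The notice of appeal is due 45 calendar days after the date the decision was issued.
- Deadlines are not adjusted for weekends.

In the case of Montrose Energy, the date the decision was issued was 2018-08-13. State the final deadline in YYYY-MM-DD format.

Adding 45 calendar days to 2018-08-13 gives 2018-09-27.
No adjustment is made for weekends or holidays, so 2018-09-27 stands.
So the filing is due 2018-09-27.

2018-09-27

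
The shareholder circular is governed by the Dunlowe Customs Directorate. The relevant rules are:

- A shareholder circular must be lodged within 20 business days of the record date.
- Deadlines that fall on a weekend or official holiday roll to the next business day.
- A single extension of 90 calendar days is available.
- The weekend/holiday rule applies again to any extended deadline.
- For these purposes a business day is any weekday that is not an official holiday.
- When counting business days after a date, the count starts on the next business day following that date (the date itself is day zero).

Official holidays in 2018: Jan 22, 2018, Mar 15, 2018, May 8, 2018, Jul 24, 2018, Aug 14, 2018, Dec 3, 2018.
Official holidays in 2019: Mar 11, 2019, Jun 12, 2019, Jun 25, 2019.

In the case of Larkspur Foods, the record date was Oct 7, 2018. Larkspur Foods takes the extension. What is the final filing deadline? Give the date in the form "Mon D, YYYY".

Jan 31, 2019

Starting the day after Oct 7, 2018 and counting 20 business days lands on Nov 2, 2018.
Nov 2, 2018 (Friday) is already a business day.
The 90-calendar-day extension moves the deadline from Nov 2, 2018 to Jan 31, 2019.
Jan 31, 2019 falls on a Thursday, which is a business day, so no adjustment is needed.
Final deadline: Jan 31, 2019.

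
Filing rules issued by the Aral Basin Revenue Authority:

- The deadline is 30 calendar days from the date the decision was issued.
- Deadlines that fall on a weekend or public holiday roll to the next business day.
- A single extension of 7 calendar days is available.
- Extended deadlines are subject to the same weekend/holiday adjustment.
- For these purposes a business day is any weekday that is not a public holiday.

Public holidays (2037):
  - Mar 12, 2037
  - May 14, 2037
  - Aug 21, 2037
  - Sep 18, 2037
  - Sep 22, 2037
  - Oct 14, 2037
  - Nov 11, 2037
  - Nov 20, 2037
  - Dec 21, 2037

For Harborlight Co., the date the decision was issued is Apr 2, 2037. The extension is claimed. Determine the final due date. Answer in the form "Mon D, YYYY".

From Apr 2, 2037, 30 calendar days later is May 2, 2037.
May 2, 2037 falls on a Saturday. Rolling to the next business day gives May 4, 2037, a Monday.
The 7-calendar-day extension moves the deadline from May 4, 2037 to May 11, 2037.
May 11, 2037 falls on a Monday, which is a business day, so no adjustment is needed.
Deadline: May 11, 2037.

May 11, 2037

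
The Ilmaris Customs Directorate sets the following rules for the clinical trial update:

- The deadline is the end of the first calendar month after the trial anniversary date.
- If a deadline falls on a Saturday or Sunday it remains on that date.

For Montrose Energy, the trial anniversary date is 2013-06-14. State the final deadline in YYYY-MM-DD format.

1 month after 2013-06-14 is July 2013; that month ends on 2013-07-31.
No adjustment is made for weekends or holidays, so 2013-07-31 stands.
The final due date is 2013-07-31.

2013-07-31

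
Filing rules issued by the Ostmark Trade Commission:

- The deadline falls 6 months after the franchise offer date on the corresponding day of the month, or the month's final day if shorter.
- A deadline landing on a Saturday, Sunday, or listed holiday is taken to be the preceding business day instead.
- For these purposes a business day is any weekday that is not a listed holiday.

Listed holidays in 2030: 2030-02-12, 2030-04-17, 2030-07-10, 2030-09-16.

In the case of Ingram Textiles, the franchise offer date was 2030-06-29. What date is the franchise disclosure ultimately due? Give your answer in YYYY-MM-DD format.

6 months after 2030-06-29, on the same day of the month, is 2030-12-29.
Because 2030-12-29 is a Sunday, the deadline becomes 2030-12-27 (Friday).
Deadline: 2030-12-27.

2030-12-27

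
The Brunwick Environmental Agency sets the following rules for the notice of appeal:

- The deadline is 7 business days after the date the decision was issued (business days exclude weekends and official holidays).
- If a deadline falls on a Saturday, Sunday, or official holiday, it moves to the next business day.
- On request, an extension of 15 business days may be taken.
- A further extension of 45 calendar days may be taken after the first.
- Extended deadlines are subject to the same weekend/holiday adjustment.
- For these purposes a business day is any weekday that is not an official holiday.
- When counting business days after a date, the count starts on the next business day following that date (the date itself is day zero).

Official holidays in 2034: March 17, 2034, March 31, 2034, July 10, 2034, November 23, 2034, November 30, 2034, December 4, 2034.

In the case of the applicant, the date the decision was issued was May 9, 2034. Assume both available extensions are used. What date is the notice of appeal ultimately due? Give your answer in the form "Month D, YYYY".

Counting 7 business days after May 9, 2034 (skipping weekends and listed holidays) reaches May 18, 2034.
May 18, 2034 is a Thursday and not a listed holiday, so it stands.
Applying the 15-business-day extension: 15 business days after May 18, 2034 is June 8, 2034.
June 8, 2034 (Thursday) is already a business day.
Add the 45 calendar-day extension to June 8, 2034: July 23, 2034.
July 23, 2034 falls on a Sunday. Rolling to the next business day gives July 24, 2034, a Monday.
Deadline: July 24, 2034.

July 24, 2034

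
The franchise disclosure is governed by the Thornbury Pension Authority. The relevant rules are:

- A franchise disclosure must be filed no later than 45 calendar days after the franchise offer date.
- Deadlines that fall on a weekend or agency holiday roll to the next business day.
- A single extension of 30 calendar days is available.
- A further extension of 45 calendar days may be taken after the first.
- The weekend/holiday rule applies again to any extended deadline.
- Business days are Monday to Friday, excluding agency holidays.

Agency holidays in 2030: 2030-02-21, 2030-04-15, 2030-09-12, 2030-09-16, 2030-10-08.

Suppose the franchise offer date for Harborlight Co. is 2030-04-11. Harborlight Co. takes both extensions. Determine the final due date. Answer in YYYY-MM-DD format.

From 2030-04-11, 45 calendar days later is 2030-05-26.
2030-05-26 falls on a Sunday. Rolling to the next business day gives 2030-05-27, a Monday.
The 30-calendar-day extension moves the deadline from 2030-05-27 to 2030-06-26.
Since 2030-06-26 is a Wednesday and not a holiday, the date is unchanged.
With the 45-day extension, 2030-06-26 becomes 2030-08-10.
2030-08-10 is a Saturday; the next business day is 2030-08-12 (Monday).
The final due date is 2030-08-12.

2030-08-12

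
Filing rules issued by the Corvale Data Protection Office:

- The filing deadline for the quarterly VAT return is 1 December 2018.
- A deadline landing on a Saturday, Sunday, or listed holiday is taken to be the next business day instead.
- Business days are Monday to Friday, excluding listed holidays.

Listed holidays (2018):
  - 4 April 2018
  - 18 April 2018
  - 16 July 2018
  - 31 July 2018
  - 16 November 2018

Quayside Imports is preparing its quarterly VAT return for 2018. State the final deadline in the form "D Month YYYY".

The stated deadline is 1 December 2018.
Because 1 December 2018 is a Saturday, the deadline becomes 3 December 2018 (Monday).
So the filing is due 3 December 2018.

3 December 2018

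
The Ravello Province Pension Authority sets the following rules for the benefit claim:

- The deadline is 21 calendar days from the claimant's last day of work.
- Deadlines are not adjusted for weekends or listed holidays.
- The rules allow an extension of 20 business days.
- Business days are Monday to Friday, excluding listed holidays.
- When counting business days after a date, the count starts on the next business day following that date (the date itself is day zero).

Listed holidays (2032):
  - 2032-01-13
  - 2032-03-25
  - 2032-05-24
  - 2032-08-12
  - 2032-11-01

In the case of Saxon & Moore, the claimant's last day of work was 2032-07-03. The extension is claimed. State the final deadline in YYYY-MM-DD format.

From 2032-07-03, 21 calendar days later is 2032-07-24.
2032-07-24 falls on a Saturday. The rules make no weekend/holiday allowance, so it remains 2032-07-24.
Applying the 20-business-day extension: 20 business days after 2032-07-24 is 2032-08-23.
2032-08-23 is a Monday; no weekend or holiday adjustment applies.
Deadline: 2032-08-23.

2032-08-23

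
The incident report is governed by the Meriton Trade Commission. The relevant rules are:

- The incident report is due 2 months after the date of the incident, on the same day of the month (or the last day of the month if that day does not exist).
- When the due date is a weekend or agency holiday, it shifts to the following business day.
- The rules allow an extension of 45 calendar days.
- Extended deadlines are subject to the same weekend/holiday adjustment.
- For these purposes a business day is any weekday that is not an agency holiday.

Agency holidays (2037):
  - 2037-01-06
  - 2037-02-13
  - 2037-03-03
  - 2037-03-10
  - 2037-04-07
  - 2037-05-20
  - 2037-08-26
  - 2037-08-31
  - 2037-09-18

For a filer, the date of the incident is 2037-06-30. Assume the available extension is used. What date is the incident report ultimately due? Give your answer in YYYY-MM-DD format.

2 months from 2037-06-30 is 2037-08-30.
2037-08-30 falls on a Sunday. Rolling to the next business day gives 2037-09-01, a Tuesday.
The 45-calendar-day extension moves the deadline from 2037-09-01 to 2037-10-16.
2037-10-16 is a Friday and not a listed holiday, so it stands.
Final deadline: 2037-10-16.

2037-10-16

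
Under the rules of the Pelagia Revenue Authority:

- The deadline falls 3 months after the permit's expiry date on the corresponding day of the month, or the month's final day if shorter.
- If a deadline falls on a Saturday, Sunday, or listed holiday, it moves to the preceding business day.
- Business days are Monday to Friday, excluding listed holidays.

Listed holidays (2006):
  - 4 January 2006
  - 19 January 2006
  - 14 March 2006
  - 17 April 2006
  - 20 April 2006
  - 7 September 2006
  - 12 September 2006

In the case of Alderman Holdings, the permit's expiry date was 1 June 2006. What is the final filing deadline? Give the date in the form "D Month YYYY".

3 months after 1 June 2006, on the same day of the month, is 1 September 2006.
1 September 2006 (Friday) is already a business day.
Final deadline: 1 September 2006.

1 September 2006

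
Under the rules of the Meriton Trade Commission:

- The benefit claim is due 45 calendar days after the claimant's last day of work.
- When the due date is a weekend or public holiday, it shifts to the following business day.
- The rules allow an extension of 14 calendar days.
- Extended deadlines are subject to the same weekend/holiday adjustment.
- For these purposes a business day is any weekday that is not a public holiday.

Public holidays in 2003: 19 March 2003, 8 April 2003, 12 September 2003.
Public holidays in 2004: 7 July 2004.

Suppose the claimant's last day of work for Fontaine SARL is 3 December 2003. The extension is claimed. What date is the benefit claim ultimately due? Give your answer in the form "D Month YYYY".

Trigger date 3 December 2003 + 45 calendar days = 17 January 2004.
17 January 2004 is a Saturday; the next business day is 19 January 2004 (Monday).
Applying the 14-calendar-day extension: 19 January 2004 + 14 days = 2 February 2004.
2 February 2004 is a Monday and not a listed holiday, so it stands.
The final due date is 2 February 2004.

2 February 2004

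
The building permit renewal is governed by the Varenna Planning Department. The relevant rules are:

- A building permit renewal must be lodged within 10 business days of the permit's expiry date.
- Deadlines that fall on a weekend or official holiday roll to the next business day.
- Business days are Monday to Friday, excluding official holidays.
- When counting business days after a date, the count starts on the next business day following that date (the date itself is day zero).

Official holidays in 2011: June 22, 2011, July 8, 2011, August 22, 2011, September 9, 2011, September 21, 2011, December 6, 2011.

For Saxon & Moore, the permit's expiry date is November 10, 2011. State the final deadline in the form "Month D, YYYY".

November 24, 2011

10 business days after November 10, 2011, excluding weekends and holidays, is November 24, 2011.
Since November 24, 2011 is a Thursday and not a holiday, the date is unchanged.
Deadline: November 24, 2011.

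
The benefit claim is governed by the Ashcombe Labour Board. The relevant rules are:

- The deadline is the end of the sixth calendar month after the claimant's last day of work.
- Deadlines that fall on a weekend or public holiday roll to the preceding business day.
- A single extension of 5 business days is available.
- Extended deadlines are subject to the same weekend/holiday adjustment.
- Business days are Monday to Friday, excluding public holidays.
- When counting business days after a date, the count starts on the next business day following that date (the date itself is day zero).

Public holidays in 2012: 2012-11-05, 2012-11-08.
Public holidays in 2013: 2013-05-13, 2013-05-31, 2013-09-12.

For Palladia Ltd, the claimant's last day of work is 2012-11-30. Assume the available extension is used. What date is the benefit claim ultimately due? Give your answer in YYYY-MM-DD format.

2013-06-07

The sixth month after 2012-11-30 is May 2013, whose last day is 2013-05-31.
2013-05-31 is a listed holiday, so it moves to the preceding business day, 2013-05-30 (Thursday).
Counting 5 further business days from 2013-05-30 reaches 2013-06-07.
2013-06-07 is a Friday and not a listed holiday, so it stands.
The final due date is 2013-06-07.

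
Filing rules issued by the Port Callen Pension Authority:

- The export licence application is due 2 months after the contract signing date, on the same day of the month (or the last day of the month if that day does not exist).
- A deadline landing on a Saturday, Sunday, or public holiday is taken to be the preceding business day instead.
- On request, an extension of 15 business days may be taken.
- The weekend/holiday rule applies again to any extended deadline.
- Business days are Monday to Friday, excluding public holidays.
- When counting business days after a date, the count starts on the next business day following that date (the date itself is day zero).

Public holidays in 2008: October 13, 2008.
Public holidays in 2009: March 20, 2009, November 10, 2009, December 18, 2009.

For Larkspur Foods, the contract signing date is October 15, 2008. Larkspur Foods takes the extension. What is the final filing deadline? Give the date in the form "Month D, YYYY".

2 months after October 15, 2008, on the same day of the month, is December 15, 2008.
December 15, 2008 falls on a Monday, which is a business day, so no adjustment is needed.
The 15-business-day extension runs from December 15, 2008 to January 5, 2009.
January 5, 2009 (Monday) is already a business day.
So the filing is due January 5, 2009.

January 5, 2009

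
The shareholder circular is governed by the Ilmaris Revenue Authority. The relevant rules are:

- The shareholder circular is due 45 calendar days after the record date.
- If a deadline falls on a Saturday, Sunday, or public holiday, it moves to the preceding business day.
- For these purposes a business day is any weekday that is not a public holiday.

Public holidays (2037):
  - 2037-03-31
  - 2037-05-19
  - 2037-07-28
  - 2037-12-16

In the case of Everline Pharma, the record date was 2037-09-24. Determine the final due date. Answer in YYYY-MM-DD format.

2037-11-06

45 calendar days after 2037-09-24 is 2037-11-08.
2037-11-08 is a Sunday; the preceding business day is 2037-11-06 (Friday).
Deadline: 2037-11-06.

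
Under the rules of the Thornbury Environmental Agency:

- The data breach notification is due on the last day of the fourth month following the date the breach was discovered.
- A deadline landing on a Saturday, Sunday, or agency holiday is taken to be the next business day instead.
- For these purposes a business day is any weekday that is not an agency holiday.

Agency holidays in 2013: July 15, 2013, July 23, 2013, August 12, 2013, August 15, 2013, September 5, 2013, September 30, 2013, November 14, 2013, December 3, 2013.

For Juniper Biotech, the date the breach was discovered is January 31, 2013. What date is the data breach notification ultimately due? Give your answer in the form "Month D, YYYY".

The fourth month after January 31, 2013 is May 2013, whose last day is May 31, 2013.
May 31, 2013 is a Friday and not a listed holiday, so it stands.
So the filing is due May 31, 2013.

May 31, 2013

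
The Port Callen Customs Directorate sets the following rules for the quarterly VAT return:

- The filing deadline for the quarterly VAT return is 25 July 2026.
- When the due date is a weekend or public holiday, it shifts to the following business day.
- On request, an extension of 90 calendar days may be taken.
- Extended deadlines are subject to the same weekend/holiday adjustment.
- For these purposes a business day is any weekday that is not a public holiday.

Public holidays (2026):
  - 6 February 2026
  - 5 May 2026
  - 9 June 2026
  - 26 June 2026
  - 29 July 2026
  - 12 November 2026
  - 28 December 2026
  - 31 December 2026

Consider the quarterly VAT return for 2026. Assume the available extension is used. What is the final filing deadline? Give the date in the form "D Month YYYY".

The statutory due date is 25 July 2026.
25 July 2026 falls on a Saturday. Rolling to the next business day gives 27 July 2026, a Monday.
The 90-calendar-day extension moves the deadline from 27 July 2026 to 25 October 2026.
25 October 2026 is a Sunday; the next business day is 26 October 2026 (Monday).
Deadline: 26 October 2026.

26 October 2026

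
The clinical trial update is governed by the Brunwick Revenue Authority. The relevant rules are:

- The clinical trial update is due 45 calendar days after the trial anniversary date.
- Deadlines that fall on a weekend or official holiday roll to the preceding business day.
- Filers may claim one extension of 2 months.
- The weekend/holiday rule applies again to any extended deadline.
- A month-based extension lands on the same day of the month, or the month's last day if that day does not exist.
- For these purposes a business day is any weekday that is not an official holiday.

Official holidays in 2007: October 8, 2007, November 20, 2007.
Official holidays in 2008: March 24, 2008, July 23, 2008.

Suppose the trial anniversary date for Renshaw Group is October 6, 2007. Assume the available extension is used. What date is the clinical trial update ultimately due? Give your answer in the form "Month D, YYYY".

January 18, 2008

Adding 45 calendar days to October 6, 2007 gives November 20, 2007.
November 20, 2007 falls on a listed holiday. Rolling to the preceding business day gives November 19, 2007, a Monday.
The 2 months extension carries November 19, 2007 to January 19, 2008.
January 19, 2008 falls on a Saturday. Rolling to the preceding business day gives January 18, 2008, a Friday.
Deadline: January 18, 2008.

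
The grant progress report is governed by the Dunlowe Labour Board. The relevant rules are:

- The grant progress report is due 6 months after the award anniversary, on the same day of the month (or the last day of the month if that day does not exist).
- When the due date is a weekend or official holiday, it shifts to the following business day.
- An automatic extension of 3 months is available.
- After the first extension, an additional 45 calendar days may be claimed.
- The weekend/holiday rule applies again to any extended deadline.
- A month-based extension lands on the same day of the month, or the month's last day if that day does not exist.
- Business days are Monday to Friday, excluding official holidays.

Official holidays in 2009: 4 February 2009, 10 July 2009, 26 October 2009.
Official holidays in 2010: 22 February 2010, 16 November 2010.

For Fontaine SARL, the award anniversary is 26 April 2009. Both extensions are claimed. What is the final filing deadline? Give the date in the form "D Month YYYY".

15 March 2010

Moving 6 months forward from 26 April 2009 on the corresponding day gives 26 October 2009.
26 October 2009 is a listed holiday, so it moves to the next business day, 27 October 2009 (Tuesday).
Applying the 3 months extension: 3 months after 27 October 2009 is 27 January 2010.
27 January 2010 (Wednesday) is already a business day.
Applying the 45-calendar-day extension: 27 January 2010 + 45 days = 13 March 2010.
Because 13 March 2010 is a Saturday, the deadline becomes 15 March 2010 (Monday).
Deadline: 15 March 2010.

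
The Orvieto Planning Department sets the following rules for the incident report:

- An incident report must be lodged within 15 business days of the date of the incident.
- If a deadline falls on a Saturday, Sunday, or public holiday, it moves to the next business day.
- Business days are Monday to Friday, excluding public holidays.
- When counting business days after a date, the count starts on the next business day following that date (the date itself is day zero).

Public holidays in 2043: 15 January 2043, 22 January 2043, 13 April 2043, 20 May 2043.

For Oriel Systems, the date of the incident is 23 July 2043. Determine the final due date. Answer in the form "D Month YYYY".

Starting the day after 23 July 2043 and counting 15 business days lands on 13 August 2043.
13 August 2043 (Thursday) is already a business day.
The final due date is 13 August 2043.

13 August 2043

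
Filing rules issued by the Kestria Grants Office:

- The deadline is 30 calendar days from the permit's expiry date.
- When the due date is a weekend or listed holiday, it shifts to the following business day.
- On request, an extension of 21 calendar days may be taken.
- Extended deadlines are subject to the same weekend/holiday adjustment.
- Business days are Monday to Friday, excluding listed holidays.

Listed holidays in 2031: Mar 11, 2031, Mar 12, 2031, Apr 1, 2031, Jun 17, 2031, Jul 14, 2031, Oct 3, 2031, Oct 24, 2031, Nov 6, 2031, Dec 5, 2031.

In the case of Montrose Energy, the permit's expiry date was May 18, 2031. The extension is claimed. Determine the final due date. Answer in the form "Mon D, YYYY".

Jul 9, 2031

30 calendar days after May 18, 2031 is Jun 17, 2031.
Because Jun 17, 2031 is a listed holiday, the deadline becomes Jun 18, 2031 (Wednesday).
Applying the 21-calendar-day extension: Jun 18, 2031 + 21 days = Jul 9, 2031.
Jul 9, 2031 (Wednesday) is already a business day.
The final due date is Jul 9, 2031.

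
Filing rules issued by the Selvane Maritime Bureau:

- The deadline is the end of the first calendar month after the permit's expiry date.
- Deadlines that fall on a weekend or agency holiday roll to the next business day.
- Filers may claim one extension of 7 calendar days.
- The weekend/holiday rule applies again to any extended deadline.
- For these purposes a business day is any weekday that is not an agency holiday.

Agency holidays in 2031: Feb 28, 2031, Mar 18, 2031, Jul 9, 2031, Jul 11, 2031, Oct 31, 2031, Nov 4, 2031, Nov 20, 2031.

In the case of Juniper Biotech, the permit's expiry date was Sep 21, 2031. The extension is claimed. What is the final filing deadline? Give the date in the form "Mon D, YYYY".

The first month after Sep 21, 2031 is October 2031, whose last day is Oct 31, 2031.
Oct 31, 2031 is a listed holiday, so it moves to the next business day, Nov 3, 2031 (Monday).
With the 7-day extension, Nov 3, 2031 becomes Nov 10, 2031.
Since Nov 10, 2031 is a Monday and not a holiday, the date is unchanged.
The final due date is Nov 10, 2031.

Nov 10, 2031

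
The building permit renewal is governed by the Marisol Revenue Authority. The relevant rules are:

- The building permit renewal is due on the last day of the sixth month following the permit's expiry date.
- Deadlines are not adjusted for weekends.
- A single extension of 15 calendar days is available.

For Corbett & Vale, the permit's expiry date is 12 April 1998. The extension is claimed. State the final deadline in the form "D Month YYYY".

15 November 1998

6 months after 12 April 1998 is October 1998; that month ends on 31 October 1998.
31 October 1998 falls on a Saturday. The rules make no weekend/holiday allowance, so it remains 31 October 1998.
Add the 15 calendar-day extension to 31 October 1998: 15 November 1998.
No adjustment is made for weekends or holidays, so 15 November 1998 stands.
Deadline: 15 November 1998.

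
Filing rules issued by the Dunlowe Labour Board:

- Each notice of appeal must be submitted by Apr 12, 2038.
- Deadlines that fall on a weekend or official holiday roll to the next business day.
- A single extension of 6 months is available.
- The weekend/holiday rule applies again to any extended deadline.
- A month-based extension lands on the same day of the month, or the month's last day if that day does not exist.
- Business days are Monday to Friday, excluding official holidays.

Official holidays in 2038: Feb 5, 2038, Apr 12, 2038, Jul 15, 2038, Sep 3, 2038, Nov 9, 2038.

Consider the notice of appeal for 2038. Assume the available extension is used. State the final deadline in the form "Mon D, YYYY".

The stated deadline is Apr 12, 2038.
Apr 12, 2038 is a listed holiday; the next business day is Apr 13, 2038 (Tuesday).
Add 6 months to Apr 13, 2038: Oct 13, 2038.
Since Oct 13, 2038 is a Wednesday and not a holiday, the date is unchanged.
The final due date is Oct 13, 2038.

Oct 13, 2038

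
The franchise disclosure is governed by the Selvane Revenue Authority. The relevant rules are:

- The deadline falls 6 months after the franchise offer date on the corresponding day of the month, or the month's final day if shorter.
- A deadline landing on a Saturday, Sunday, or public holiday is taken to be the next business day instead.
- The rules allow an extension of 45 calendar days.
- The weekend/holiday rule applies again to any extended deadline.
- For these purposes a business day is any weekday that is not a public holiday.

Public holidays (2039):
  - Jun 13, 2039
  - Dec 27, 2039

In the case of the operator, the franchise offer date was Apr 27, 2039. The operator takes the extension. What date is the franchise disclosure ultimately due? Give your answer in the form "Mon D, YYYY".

Moving 6 months forward from Apr 27, 2039 on the corresponding day gives Oct 27, 2039.
Oct 27, 2039 falls on a Thursday, which is a business day, so no adjustment is needed.
With the 45-day extension, Oct 27, 2039 becomes Dec 11, 2039.
Dec 11, 2039 falls on a Sunday. Rolling to the next business day gives Dec 12, 2039, a Monday.
So the filing is due Dec 12, 2039.

Dec 12, 2039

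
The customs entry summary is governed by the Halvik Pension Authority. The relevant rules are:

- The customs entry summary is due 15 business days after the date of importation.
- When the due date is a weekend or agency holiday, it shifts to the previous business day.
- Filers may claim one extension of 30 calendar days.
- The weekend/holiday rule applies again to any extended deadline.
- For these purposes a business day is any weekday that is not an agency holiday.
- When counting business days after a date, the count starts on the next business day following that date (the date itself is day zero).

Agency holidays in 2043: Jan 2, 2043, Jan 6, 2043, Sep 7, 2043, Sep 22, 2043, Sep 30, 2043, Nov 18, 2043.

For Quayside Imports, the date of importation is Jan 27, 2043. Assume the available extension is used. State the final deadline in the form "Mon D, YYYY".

Starting the day after Jan 27, 2043 and counting 15 business days lands on Feb 17, 2043.
Feb 17, 2043 is a Tuesday and not a listed holiday, so it stands.
Applying the 30-calendar-day extension: Feb 17, 2043 + 30 days = Mar 19, 2043.
Since Mar 19, 2043 is a Thursday and not a holiday, the date is unchanged.
The final due date is Mar 19, 2043.

Mar 19, 2043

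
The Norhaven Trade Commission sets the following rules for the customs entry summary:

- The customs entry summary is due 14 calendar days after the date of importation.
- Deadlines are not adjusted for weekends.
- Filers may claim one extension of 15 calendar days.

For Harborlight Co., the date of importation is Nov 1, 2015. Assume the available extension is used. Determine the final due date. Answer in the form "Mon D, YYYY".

Nov 30, 2015

Adding 14 calendar days to Nov 1, 2015 gives Nov 15, 2015.
Nov 15, 2015 is a Sunday; no weekend or holiday adjustment applies.
Add the 15 calendar-day extension to Nov 15, 2015: Nov 30, 2015.
Nov 30, 2015 falls on a Monday. The rules make no weekend/holiday allowance, so it remains Nov 30, 2015.
Deadline: Nov 30, 2015.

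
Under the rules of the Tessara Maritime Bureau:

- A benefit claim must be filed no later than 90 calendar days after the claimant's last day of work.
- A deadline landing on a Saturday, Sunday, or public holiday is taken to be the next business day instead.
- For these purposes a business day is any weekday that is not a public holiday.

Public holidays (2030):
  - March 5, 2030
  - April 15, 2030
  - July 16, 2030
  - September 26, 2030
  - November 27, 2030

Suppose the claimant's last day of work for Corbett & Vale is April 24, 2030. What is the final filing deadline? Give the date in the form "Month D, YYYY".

Trigger date April 24, 2030 + 90 calendar days = July 23, 2030.
Since July 23, 2030 is a Tuesday and not a holiday, the date is unchanged.
So the filing is due July 23, 2030.

July 23, 2030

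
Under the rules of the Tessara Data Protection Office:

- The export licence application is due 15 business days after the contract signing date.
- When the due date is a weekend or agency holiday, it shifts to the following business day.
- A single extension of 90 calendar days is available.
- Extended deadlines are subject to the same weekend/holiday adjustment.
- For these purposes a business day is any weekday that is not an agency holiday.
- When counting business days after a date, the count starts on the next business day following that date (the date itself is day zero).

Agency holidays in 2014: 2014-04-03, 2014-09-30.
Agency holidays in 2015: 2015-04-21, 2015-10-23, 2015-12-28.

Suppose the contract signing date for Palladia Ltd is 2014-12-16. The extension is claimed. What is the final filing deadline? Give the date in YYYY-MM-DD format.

Starting the day after 2014-12-16 and counting 15 business days lands on 2015-01-06.
Since 2015-01-06 is a Tuesday and not a holiday, the date is unchanged.
Add the 90 calendar-day extension to 2015-01-06: 2015-04-06.
2015-04-06 (Monday) is already a business day.
So the filing is due 2015-04-06.

2015-04-06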